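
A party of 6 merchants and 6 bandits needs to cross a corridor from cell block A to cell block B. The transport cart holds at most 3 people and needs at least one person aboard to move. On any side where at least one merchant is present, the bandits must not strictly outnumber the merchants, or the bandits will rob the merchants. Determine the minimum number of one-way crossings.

impossible

Following every safe sequence of crossings from the start, the most of the 12 that can be at cell block B as the transport cart arrives there on crossings 1, 3, 5 is 3, 5, 6 respectively; the best ever achieved is 6 of 12.
From crossing 7 on, no configuration arises that was not already reachable earlier: only 17 distinct safe configurations (who is on which side, and where the transport cart is) can ever be reached, none of them has everyone across, and every continuation just revisits them. They are: 0 merchants + 0 bandits across (transport cart back at the start); 0 merchants + 1 bandit across (transport cart there); 0 merchants + 1 bandit across (transport cart back at the start); 0 merchants + 2 bandits across (transport cart there); 0 merchants + 2 bandits across (transport cart back at the start); 0 merchants + 3 bandits across (transport cart there); 0 merchants + 3 bandits across (transport cart back at the start); 0 merchants + 4 bandits across (transport cart there); 0 merchants + 4 bandits across (transport cart back at the start); 0 merchants + 5 bandits across (transport cart there); 0 merchants + 5 bandits across (transport cart back at the start); 0 merchants + 6 bandits across (transport cart there); 1 merchant + 1 bandit across (transport cart there); 1 merchant + 1 bandit across (transport cart back at the start); 2 merchants + 2 bandits across (transport cart there); 2 merchants + 2 bandits across (transport cart back at the start); 3 merchants + 3 bandits across (transport cart there). So no valid plan exists.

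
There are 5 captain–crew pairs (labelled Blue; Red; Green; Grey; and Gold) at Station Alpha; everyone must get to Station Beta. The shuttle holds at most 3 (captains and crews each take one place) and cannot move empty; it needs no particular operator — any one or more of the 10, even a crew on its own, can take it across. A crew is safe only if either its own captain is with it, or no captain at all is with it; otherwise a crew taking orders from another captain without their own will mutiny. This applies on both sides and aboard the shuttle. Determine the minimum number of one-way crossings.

Counting alone: each trip to Station Beta takes at most 3 across and each return brings at least 1 back, so after t trips out (and t−1 returns) at most 3t − (t−1) of the 10 are across; that first reaches 10 at t = 5, so at least 9 crossings are needed.
The safety rule pushes this higher. Following every safe sequence of crossings, the most of the 10 that can be at Station Beta as the shuttle arrives there on crossing 9 is 9 — never all 10.
So no plan with fewer than 11 crossings exists, and this one achieves 11:
1. captain Blue and crew Blue cross → Station Beta.
2. captain Blue crosses ← Station Alpha.
3. crew Green, crew Grey, and crew Red cross → Station Beta.
4. crew Blue crosses ← Station Alpha.
5. captain Green, captain Grey, and captain Red cross → Station Beta.
6. captain Red and crew Red cross ← Station Alpha.
7. captain Blue, captain Gold, and captain Red cross → Station Beta.
8. crew Green crosses ← Station Alpha.
9. crew Blue and crew Red cross → Station Beta.
10. crew Blue crosses ← Station Alpha.
11. crew Blue, crew Gold, and crew Green cross → Station Beta.

11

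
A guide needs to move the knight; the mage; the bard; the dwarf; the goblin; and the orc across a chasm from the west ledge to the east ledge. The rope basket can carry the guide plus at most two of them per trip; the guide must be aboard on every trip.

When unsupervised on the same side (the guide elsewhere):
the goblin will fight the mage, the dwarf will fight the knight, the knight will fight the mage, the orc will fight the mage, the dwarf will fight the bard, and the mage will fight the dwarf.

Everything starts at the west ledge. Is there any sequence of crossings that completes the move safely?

1. Guide goes to the east ledge with the dwarf and the mage.  [the west ledge: the bard, the goblin, the knight, the orc | the east ledge: the dwarf, the mage]
2. Guide goes back to the west ledge with the mage.  [the west ledge: the bard, the goblin, the knight, the mage, the orc | the east ledge: the dwarf]
3. Guide goes to the east ledge with the bard and the mage.  [the west ledge: the goblin, the knight, the orc | the east ledge: the bard, the dwarf, the mage]
4. Guide goes back to the west ledge with the dwarf.  [the west ledge: the dwarf, the goblin, the knight, the orc | the east ledge: the bard, the mage]
5. Guide goes to the east ledge with the goblin and the knight.  [the west ledge: the dwarf, the orc | the east ledge: the bard, the goblin, the knight, the mage]
6. Guide goes back to the west ledge with the mage.  [the west ledge: the dwarf, the mage, the orc | the east ledge: the bard, the goblin, the knight]
7. Guide goes to the east ledge with the mage and the orc.  [the west ledge: the dwarf | the east ledge: the bard, the goblin, the knight, the mage, the orc]
8. Guide goes back to the west ledge with the mage.  [the west ledge: the dwarf, the mage | the east ledge: the bard, the goblin, the knight, the orc]
9. Guide goes to the east ledge with the dwarf and the mage.  [the west ledge: — | the east ledge: the bard, the dwarf, the goblin, the knight, the mage, the orc]

Yes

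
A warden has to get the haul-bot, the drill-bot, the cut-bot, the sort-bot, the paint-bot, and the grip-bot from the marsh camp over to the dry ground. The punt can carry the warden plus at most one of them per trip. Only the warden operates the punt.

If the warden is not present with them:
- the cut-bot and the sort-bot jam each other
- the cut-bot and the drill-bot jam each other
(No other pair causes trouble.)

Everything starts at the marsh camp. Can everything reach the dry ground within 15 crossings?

Yes

Yes — this plan uses 13 crossings (≤ 15):
1. Warden goes to the dry ground with the cut-bot.  [the marsh camp: the drill-bot, the grip-bot, the haul-bot, the paint-bot, the sort-bot | the dry ground: the cut-bot]
2. Warden goes back to the marsh camp alone.  [the marsh camp: the drill-bot, the grip-bot, the haul-bot, the paint-bot, the sort-bot | the dry ground: the cut-bot]
3. Warden goes to the dry ground with the haul-bot.  [the marsh camp: the drill-bot, the grip-bot, the paint-bot, the sort-bot | the dry ground: the cut-bot, the haul-bot]
4. Warden goes back to the marsh camp alone.  [the marsh camp: the drill-bot, the grip-bot, the paint-bot, the sort-bot | the dry ground: the cut-bot, the haul-bot]
5. Warden goes to the dry ground with the drill-bot.  [the marsh camp: the grip-bot, the paint-bot, the sort-bot | the dry ground: the cut-bot, the drill-bot, the haul-bot]
6. Warden goes back to the marsh camp with the cut-bot.  [the marsh camp: the cut-bot, the grip-bot, the paint-bot, the sort-bot | the dry ground: the drill-bot, the haul-bot]
7. Warden goes to the dry ground with the sort-bot.  [the marsh camp: the cut-bot, the grip-bot, the paint-bot | the dry ground: the drill-bot, the haul-bot, the sort-bot]
8. Warden goes back to the marsh camp alone.  [the marsh camp: the cut-bot, the grip-bot, the paint-bot | the dry ground: the drill-bot, the haul-bot, the sort-bot]
9. Warden goes to the dry ground with the paint-bot.  [the marsh camp: the cut-bot, the grip-bot | the dry ground: the drill-bot, the haul-bot, the paint-bot, the sort-bot]
10. Warden goes back to the marsh camp alone.  [the marsh camp: the cut-bot, the grip-bot | the dry ground: the drill-bot, the haul-bot, the paint-bot, the sort-bot]
11. Warden goes to the dry ground with the grip-bot.  [the marsh camp: the cut-bot | the dry ground: the drill-bot, the grip-bot, the haul-bot, the paint-bot, the sort-bot]
12. Warden goes back to the marsh camp alone.  [the marsh camp: the cut-bot | the dry ground: the drill-bot, the grip-bot, the haul-bot, the paint-bot, the sort-bot]
13. Warden goes to the dry ground with the cut-bot.  [the marsh camp: — | the dry ground: the cut-bot, the drill-bot, the grip-bot, the haul-bot, the paint-bot, the sort-bot]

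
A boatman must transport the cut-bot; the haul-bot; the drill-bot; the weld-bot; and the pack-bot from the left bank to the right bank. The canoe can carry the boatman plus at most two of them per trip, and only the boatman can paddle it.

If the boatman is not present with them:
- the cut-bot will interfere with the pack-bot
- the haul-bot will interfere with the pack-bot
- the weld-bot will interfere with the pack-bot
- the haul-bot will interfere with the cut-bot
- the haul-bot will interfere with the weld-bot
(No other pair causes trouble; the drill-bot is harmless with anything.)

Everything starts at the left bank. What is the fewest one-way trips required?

Counting alone: the boatman can take at most 2 across per trip to the right bank, so moving all 5 needs at least 3 loaded trips out, with a return between consecutive ones — at least 5 crossings.
The safety rule pushes this higher. Following every safe sequence of crossings, the most of the 5 that can be at the right bank as the canoe arrives there on crossing 5 is 4 — never all 5.
So no plan with fewer than 7 crossings exists, and this one achieves 7:
1. Boatman goes to the right bank with the haul-bot and the pack-bot.  [the left bank: the cut-bot, the drill-bot, the weld-bot | the right bank: the haul-bot, the pack-bot]
2. Boatman goes back to the left bank with the haul-bot.  [the left bank: the cut-bot, the drill-bot, the haul-bot, the weld-bot | the right bank: the pack-bot]
3. Boatman goes to the right bank with the cut-bot and the weld-bot.  [the left bank: the drill-bot, the haul-bot | the right bank: the cut-bot, the pack-bot, the weld-bot]
4. Boatman goes back to the left bank with the pack-bot.  [the left bank: the drill-bot, the haul-bot, the pack-bot | the right bank: the cut-bot, the weld-bot]
5. Boatman goes to the right bank with the drill-bot and the haul-bot.  [the left bank: the pack-bot | the right bank: the cut-bot, the drill-bot, the haul-bot, the weld-bot]
6. Boatman goes back to the left bank with the haul-bot.  [the left bank: the haul-bot, the pack-bot | the right bank: the cut-bot, the drill-bot, the weld-bot]
7. Boatman goes to the right bank with the haul-bot and the pack-bot.  [the left bank: — | the right bank: the cut-bot, the drill-bot, the haul-bot, the pack-bot, the weld-bot]

7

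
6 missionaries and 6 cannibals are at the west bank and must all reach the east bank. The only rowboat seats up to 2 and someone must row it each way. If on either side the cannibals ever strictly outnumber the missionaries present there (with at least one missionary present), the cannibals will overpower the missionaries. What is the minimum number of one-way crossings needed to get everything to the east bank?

impossible

Following every safe sequence of crossings from the start, the most of the 12 that can be at the east bank as the rowboat arrives there on crossings 1, 3, 5, 7, 9 is 2, 3, 4, 5, 6 respectively; the best ever achieved is 6 of 12.
From crossing 11 on, no configuration arises that was not already reachable earlier: only 15 distinct safe configurations (who is on which side, and where the rowboat is) can ever be reached, none of them has everyone across, and every continuation just revisits them. They are: 0 missionaries + 0 cannibals across (rowboat back at the start); 0 missionaries + 1 cannibal across (rowboat there); 0 missionaries + 1 cannibal across (rowboat back at the start); 0 missionaries + 2 cannibals across (rowboat there); 0 missionaries + 2 cannibals across (rowboat back at the start); 0 missionaries + 3 cannibals across (rowboat there); 0 missionaries + 3 cannibals across (rowboat back at the start); 0 missionaries + 4 cannibals across (rowboat there); 0 missionaries + 4 cannibals across (rowboat back at the start); 0 missionaries + 5 cannibals across (rowboat there); 0 missionaries + 5 cannibals across (rowboat back at the start); 0 missionaries + 6 cannibals across (rowboat there); 1 missionary + 1 cannibal across (rowboat there); 1 missionary + 1 cannibal across (rowboat back at the start); 2 missionaries + 2 cannibals across (rowboat there). So no valid plan exists.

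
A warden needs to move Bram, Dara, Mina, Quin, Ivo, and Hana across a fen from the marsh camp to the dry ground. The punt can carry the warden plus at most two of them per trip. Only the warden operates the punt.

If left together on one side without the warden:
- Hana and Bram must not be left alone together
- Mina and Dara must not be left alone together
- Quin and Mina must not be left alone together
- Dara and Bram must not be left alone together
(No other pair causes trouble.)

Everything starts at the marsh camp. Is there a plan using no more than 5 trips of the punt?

No

Counting alone: the warden can take at most 2 across per trip to the dry ground, so moving all 6 needs at least 3 loaded trips out, with a return between consecutive ones — at least 5 crossings.
The safety rule pushes this higher. Following every safe sequence of crossings, the most of the 6 that can be at the dry ground as the punt arrives there on crossing 5 is 5 — never all 6.
So the move cannot be finished within 5 crossings. (The shortest complete plan takes 7:)
1. Warden goes to the dry ground with Bram and Mina.
2. Warden goes back to the marsh camp alone.
3. Warden goes to the dry ground with Dara and Quin.
4. Warden goes back to the marsh camp with Bram and Mina.
5. Warden goes to the dry ground with Hana and Ivo.
6. Warden goes back to the marsh camp alone.
7. Warden goes to the dry ground with Bram and Mina.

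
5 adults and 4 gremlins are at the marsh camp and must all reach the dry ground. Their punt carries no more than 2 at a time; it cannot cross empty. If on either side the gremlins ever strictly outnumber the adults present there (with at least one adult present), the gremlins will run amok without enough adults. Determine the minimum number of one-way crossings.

Counting alone: each trip to the dry ground takes at most 2 across and each return brings at least 1 back, so after t trips out (and t−1 returns) at most 2t − (t−1) of the 9 are across; that first reaches 9 at t = 8, so at least 15 crossings are needed.
The plan below uses exactly 15 crossings, so it is optimal:
1. 2 gremlins → the dry ground.  (the marsh camp: 5A 2G; the dry ground: 0A 2G)
2. 1 gremlin ← the marsh camp.  (the marsh camp: 5A 3G; the dry ground: 0A 1G)
3. 2 gremlins → the dry ground.  (the marsh camp: 5A 1G; the dry ground: 0A 3G)
4. 1 gremlin ← the marsh camp.  (the marsh camp: 5A 2G; the dry ground: 0A 2G)
5. 2 adults → the dry ground.  (the marsh camp: 3A 2G; the dry ground: 2A 2G)
6. 1 gremlin ← the marsh camp.  (the marsh camp: 3A 3G; the dry ground: 2A 1G)
7. 1 adult and 1 gremlin → the dry ground.  (the marsh camp: 2A 2G; the dry ground: 3A 2G)
8. 1 adult ← the marsh camp.  (the marsh camp: 3A 2G; the dry ground: 2A 2G)
9. 1 adult and 1 gremlin → the dry ground.  (the marsh camp: 2A 1G; the dry ground: 3A 3G)
10. 1 gremlin ← the marsh camp.  (the marsh camp: 2A 2G; the dry ground: 3A 2G)
11. 1 adult and 1 gremlin → the dry ground.  (the marsh camp: 1A 1G; the dry ground: 4A 3G)
12. 1 adult ← the marsh camp.  (the marsh camp: 2A 1G; the dry ground: 3A 3G)
13. 1 adult and 1 gremlin → the dry ground.  (the marsh camp: 1A 0G; the dry ground: 4A 4G)
14. 1 gremlin ← the marsh camp.  (the marsh camp: 1A 1G; the dry ground: 4A 3G)
15. 1 adult and 1 gremlin → the dry ground.  (the marsh camp: 0A 0G; the dry ground: 5A 4G)

15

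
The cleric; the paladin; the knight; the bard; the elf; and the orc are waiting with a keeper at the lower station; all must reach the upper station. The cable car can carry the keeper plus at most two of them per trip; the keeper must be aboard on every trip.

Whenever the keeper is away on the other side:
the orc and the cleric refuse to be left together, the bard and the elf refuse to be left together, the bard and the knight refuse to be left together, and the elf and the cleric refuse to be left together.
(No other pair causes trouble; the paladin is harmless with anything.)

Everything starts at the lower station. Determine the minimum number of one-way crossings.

7

Counting alone: the keeper can take at most 2 across per trip to the upper station, so moving all 6 needs at least 3 loaded trips out, with a return between consecutive ones — at least 5 crossings.
The safety rule pushes this higher. Following every safe sequence of crossings, the most of the 6 that can be at the upper station as the cable car arrives there on crossing 5 is 5 — never all 6.
So no plan with fewer than 7 crossings exists, and this one achieves 7:
1. Keeper goes to the upper station with the bard and the cleric.
2. Keeper goes back to the lower station alone.
3. Keeper goes to the upper station with the knight and the paladin.
4. Keeper goes back to the lower station with the bard.
5. Keeper goes to the upper station with the elf and the orc.
6. Keeper goes back to the lower station with the cleric.
7. Keeper goes to the upper station with the bard and the cleric.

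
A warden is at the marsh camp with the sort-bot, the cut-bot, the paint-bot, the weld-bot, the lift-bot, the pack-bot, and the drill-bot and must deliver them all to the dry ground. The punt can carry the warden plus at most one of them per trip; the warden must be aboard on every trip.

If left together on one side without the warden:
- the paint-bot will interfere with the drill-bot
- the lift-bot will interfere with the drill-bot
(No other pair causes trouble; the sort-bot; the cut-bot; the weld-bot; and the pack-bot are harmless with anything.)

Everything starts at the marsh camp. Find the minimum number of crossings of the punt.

15

Counting alone: the warden can take at most 1 across per trip to the dry ground, so moving all 7 needs at least 7 loaded trips out, with a return between consecutive ones — at least 13 crossings.
The safety rule pushes this higher. Following every safe sequence of crossings, the most of the 7 that can be at the dry ground as the punt arrives there on crossing 13 is 6 — never all 7.
So no plan with fewer than 15 crossings exists, and this one achieves 15:
1. Warden goes to the dry ground with the drill-bot.  [the marsh camp: the cut-bot, the lift-bot, the pack-bot, the paint-bot, the sort-bot, the weld-bot | the dry ground: the drill-bot]
2. Warden goes back to the marsh camp alone.  [the marsh camp: the cut-bot, the lift-bot, the pack-bot, the paint-bot, the sort-bot, the weld-bot | the dry ground: the drill-bot]
3. Warden goes to the dry ground with the sort-bot.  [the marsh camp: the cut-bot, the lift-bot, the pack-bot, the paint-bot, the weld-bot | the dry ground: the drill-bot, the sort-bot]
4. Warden goes back to the marsh camp alone.  [the marsh camp: the cut-bot, the lift-bot, the pack-bot, the paint-bot, the weld-bot | the dry ground: the drill-bot, the sort-bot]
5. Warden goes to the dry ground with the cut-bot.  [the marsh camp: the lift-bot, the pack-bot, the paint-bot, the weld-bot | the dry ground: the cut-bot, the drill-bot, the sort-bot]
6. Warden goes back to the marsh camp alone.  [the marsh camp: the lift-bot, the pack-bot, the paint-bot, the weld-bot | the dry ground: the cut-bot, the drill-bot, the sort-bot]
7. Warden goes to the dry ground with the paint-bot.  [the marsh camp: the lift-bot, the pack-bot, the weld-bot | the dry ground: the cut-bot, the drill-bot, the paint-bot, the sort-bot]
8. Warden goes back to the marsh camp with the drill-bot.  [the marsh camp: the drill-bot, the lift-bot, the pack-bot, the weld-bot | the dry ground: the cut-bot, the paint-bot, the sort-bot]
9. Warden goes to the dry ground with the lift-bot.  [the marsh camp: the drill-bot, the pack-bot, the weld-bot | the dry ground: the cut-bot, the lift-bot, the paint-bot, the sort-bot]
10. Warden goes back to the marsh camp alone.  [the marsh camp: the drill-bot, the pack-bot, the weld-bot | the dry ground: the cut-bot, the lift-bot, the paint-bot, the sort-bot]
11. Warden goes to the dry ground with the weld-bot.  [the marsh camp: the drill-bot, the pack-bot | the dry ground: the cut-bot, the lift-bot, the paint-bot, the sort-bot, the weld-bot]
12. Warden goes back to the marsh camp alone.  [the marsh camp: the drill-bot, the pack-bot | the dry ground: the cut-bot, the lift-bot, the paint-bot, the sort-bot, the weld-bot]
13. Warden goes to the dry ground with the pack-bot.  [the marsh camp: the drill-bot | the dry ground: the cut-bot, the lift-bot, the pack-bot, the paint-bot, the sort-bot, the weld-bot]
14. Warden goes back to the marsh camp alone.  [the marsh camp: the drill-bot | the dry ground: the cut-bot, the lift-bot, the pack-bot, the paint-bot, the sort-bot, the weld-bot]
15. Warden goes to the dry ground with the drill-bot.  [the marsh camp: — | the dry ground: the cut-bot, the drill-bot, the lift-bot, the pack-bot, the paint-bot, the sort-bot, the weld-bot]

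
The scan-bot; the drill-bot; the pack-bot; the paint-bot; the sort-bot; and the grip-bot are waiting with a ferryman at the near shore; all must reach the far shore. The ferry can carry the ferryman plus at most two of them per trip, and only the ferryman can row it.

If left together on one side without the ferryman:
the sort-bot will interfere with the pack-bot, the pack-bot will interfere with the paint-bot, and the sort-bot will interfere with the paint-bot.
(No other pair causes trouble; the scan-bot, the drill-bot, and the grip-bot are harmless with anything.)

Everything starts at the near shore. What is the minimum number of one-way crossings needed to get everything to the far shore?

Counting alone: the ferryman can take at most 2 across per trip to the far shore, so moving all 6 needs at least 3 loaded trips out, with a return between consecutive ones — at least 5 crossings.
The safety rule pushes this higher. Following every safe sequence of crossings, the most of the 6 that can be at the far shore as the ferry arrives there on crossings 5, 7 is 4, 5 respectively — never all 6.
So no plan with fewer than 9 crossings exists, and this one achieves 9:
1. Ferryman goes to the far shore with the pack-bot and the paint-bot.  [the near shore: the drill-bot, the grip-bot, the scan-bot, the sort-bot | the far shore: the pack-bot, the paint-bot]
2. Ferryman goes back to the near shore with the pack-bot.  [the near shore: the drill-bot, the grip-bot, the pack-bot, the scan-bot, the sort-bot | the far shore: the paint-bot]
3. Ferryman goes to the far shore with the pack-bot and the scan-bot.  [the near shore: the drill-bot, the grip-bot, the sort-bot | the far shore: the pack-bot, the paint-bot, the scan-bot]
4. Ferryman goes back to the near shore with the pack-bot.  [the near shore: the drill-bot, the grip-bot, the pack-bot, the sort-bot | the far shore: the paint-bot, the scan-bot]
5. Ferryman goes to the far shore with the drill-bot and the pack-bot.  [the near shore: the grip-bot, the sort-bot | the far shore: the drill-bot, the pack-bot, the paint-bot, the scan-bot]
6. Ferryman goes back to the near shore with the pack-bot.  [the near shore: the grip-bot, the pack-bot, the sort-bot | the far shore: the drill-bot, the paint-bot, the scan-bot]
7. Ferryman goes to the far shore with the grip-bot and the pack-bot.  [the near shore: the sort-bot | the far shore: the drill-bot, the grip-bot, the pack-bot, the paint-bot, the scan-bot]
8. Ferryman goes back to the near shore with the pack-bot.  [the near shore: the pack-bot, the sort-bot | the far shore: the drill-bot, the grip-bot, the paint-bot, the scan-bot]
9. Ferryman goes to the far shore with the pack-bot and the sort-bot.  [the near shore: — | the far shore: the drill-bot, the grip-bot, the pack-bot, the paint-bot, the scan-bot, the sort-bot]

9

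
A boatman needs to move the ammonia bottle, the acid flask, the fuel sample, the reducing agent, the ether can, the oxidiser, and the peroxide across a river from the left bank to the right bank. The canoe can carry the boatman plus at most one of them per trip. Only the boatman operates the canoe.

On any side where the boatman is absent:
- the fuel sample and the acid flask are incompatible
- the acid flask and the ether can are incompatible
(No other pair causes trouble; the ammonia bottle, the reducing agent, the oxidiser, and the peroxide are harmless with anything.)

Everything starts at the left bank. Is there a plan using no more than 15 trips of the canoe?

Yes — this plan uses 15 crossings (≤ 15):
1. Boatman goes to the right bank with the acid flask.  [the left bank: the ammonia bottle, the ether can, the fuel sample, the oxidiser, the peroxide, the reducing agent | the right bank: the acid flask]
2. Boatman goes back to the left bank alone.  [the left bank: the ammonia bottle, the ether can, the fuel sample, the oxidiser, the peroxide, the reducing agent | the right bank: the acid flask]
3. Boatman goes to the right bank with the ammonia bottle.  [the left bank: the ether can, the fuel sample, the oxidiser, the peroxide, the reducing agent | the right bank: the acid flask, the ammonia bottle]
4. Boatman goes back to the left bank alone.  [the left bank: the ether can, the fuel sample, the oxidiser, the peroxide, the reducing agent | the right bank: the acid flask, the ammonia bottle]
5. Boatman goes to the right bank with the fuel sample.  [the left bank: the ether can, the oxidiser, the peroxide, the reducing agent | the right bank: the acid flask, the ammonia bottle, the fuel sample]
6. Boatman goes back to the left bank with the acid flask.  [the left bank: the acid flask, the ether can, the oxidiser, the peroxide, the reducing agent | the right bank: the ammonia bottle, the fuel sample]
7. Boatman goes to the right bank with the ether can.  [the left bank: the acid flask, the oxidiser, the peroxide, the reducing agent | the right bank: the ammonia bottle, the ether can, the fuel sample]
8. Boatman goes back to the left bank alone.  [the left bank: the acid flask, the oxidiser, the peroxide, the reducing agent | the right bank: the ammonia bottle, the ether can, the fuel sample]
9. Boatman goes to the right bank with the reducing agent.  [the left bank: the acid flask, the oxidiser, the peroxide | the right bank: the ammonia bottle, the ether can, the fuel sample, the reducing agent]
10. Boatman goes back to the left bank alone.  [the left bank: the acid flask, the oxidiser, the peroxide | the right bank: the ammonia bottle, the ether can, the fuel sample, the reducing agent]
11. Boatman goes to the right bank with the oxidiser.  [the left bank: the acid flask, the peroxide | the right bank: the ammonia bottle, the ether can, the fuel sample, the oxidiser, the reducing agent]
12. Boatman goes back to the left bank alone.  [the left bank: the acid flask, the peroxide | the right bank: the ammonia bottle, the ether can, the fuel sample, the oxidiser, the reducing agent]
13. Boatman goes to the right bank with the peroxide.  [the left bank: the acid flask | the right bank: the ammonia bottle, the ether can, the fuel sample, the oxidiser, the peroxide, the reducing agent]
14. Boatman goes back to the left bank alone.  [the left bank: the acid flask | the right bank: the ammonia bottle, the ether can, the fuel sample, the oxidiser, the peroxide, the reducing agent]
15. Boatman goes to the right bank with the acid flask.  [the left bank: — | the right bank: the acid flask, the ammonia bottle, the ether can, the fuel sample, the oxidiser, the peroxide, the reducing agent]

Yes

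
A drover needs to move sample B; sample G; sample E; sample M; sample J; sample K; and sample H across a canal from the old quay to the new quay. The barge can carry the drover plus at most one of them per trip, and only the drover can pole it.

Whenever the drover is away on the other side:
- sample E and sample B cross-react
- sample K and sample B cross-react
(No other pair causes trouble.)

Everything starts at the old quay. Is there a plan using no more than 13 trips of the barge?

Counting alone: the drover can take at most 1 across per trip to the new quay, so moving all 7 needs at least 7 loaded trips out, with a return between consecutive ones — at least 13 crossings.
The safety rule pushes this higher. Following every safe sequence of crossings, the most of the 7 that can be at the new quay as the barge arrives there on crossing 13 is 6 — never all 7.
So the move cannot be finished within 13 crossings. (The shortest complete plan takes 15:)
1. Drover goes to the new quay with sample B.  [the old quay: sample E, sample G, sample H, sample J, sample K, sample M | the new quay: sample B]
2. Drover goes back to the old quay alone.  [the old quay: sample E, sample G, sample H, sample J, sample K, sample M | the new quay: sample B]
3. Drover goes to the new quay with sample G.  [the old quay: sample E, sample H, sample J, sample K, sample M | the new quay: sample B, sample G]
4. Drover goes back to the old quay alone.  [the old quay: sample E, sample H, sample J, sample K, sample M | the new quay: sample B, sample G]
5. Drover goes to the new quay with sample E.  [the old quay: sample H, sample J, sample K, sample M | the new quay: sample B, sample E, sample G]
6. Drover goes back to the old quay with sample B.  [the old quay: sample B, sample H, sample J, sample K, sample M | the new quay: sample E, sample G]
7. Drover goes to the new quay with sample K.  [the old quay: sample B, sample H, sample J, sample M | the new quay: sample E, sample G, sample K]
8. Drover goes back to the old quay alone.  [the old quay: sample B, sample H, sample J, sample M | the new quay: sample E, sample G, sample K]
9. Drover goes to the new quay with sample M.  [the old quay: sample B, sample H, sample J | the new quay: sample E, sample G, sample K, sample M]
10. Drover goes back to the old quay alone.  [the old quay: sample B, sample H, sample J | the new quay: sample E, sample G, sample K, sample M]
11. Drover goes to the new quay with sample J.  [the old quay: sample B, sample H | the new quay: sample E, sample G, sample J, sample K, sample M]
12. Drover goes back to the old quay alone.  [the old quay: sample B, sample H | the new quay: sample E, sample G, sample J, sample K, sample M]
13. Drover goes to the new quay with sample H.  [the old quay: sample B | the new quay: sample E, sample G, sample H, sample J, sample K, sample M]
14. Drover goes back to the old quay alone.  [the old quay: sample B | the new quay: sample E, sample G, sample H, sample J, sample K, sample M]
15. Drover goes to the new quay with sample B.  [the old quay: — | the new quay: sample B, sample E, sample G, sample H, sample J, sample K, sample M]

No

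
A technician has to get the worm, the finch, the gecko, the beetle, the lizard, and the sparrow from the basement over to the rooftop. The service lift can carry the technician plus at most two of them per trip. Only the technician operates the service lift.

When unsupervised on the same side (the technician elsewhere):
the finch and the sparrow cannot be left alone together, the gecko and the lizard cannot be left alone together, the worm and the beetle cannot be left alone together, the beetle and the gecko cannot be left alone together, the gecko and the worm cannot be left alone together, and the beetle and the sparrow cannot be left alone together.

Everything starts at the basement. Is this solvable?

No

Whatever the first load, the items left behind include a forbidden pair without the technician. No opening move is safe, so no plan exists.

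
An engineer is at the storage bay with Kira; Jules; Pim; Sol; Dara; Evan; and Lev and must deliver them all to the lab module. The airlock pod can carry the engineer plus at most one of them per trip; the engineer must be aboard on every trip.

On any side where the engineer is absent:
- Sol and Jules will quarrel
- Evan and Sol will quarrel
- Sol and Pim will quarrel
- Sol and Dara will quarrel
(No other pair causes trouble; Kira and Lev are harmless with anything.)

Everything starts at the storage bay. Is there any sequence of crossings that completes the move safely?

Following every safe sequence of crossings from the start, the most of the 7 that can be at the lab module as the airlock pod arrives there on crossings 1, 3, 5, 7 is 1, 2, 3, 4 respectively; the best ever achieved is 4 of 7.
From crossing 9 on, no configuration arises that was not already reachable earlier: only 44 distinct safe configurations (who is on which side, and where the airlock pod is) can ever be reached, none of them has everyone across, and every continuation just revisits them. So no valid plan exists.

No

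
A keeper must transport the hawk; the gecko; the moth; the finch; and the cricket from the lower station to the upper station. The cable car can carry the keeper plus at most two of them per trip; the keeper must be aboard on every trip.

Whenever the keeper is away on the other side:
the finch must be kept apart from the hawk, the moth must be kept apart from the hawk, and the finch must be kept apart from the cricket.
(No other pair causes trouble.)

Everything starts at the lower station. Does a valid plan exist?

1. Keeper goes to the upper station with the finch and the hawk.  [the lower station: the cricket, the gecko, the moth | the upper station: the finch, the hawk]
2. Keeper goes back to the lower station with the hawk.  [the lower station: the cricket, the gecko, the hawk, the moth | the upper station: the finch]
3. Keeper goes to the upper station with the gecko and the moth.  [the lower station: the cricket, the hawk | the upper station: the finch, the gecko, the moth]
4. Keeper goes back to the lower station alone.  [the lower station: the cricket, the hawk | the upper station: the finch, the gecko, the moth]
5. Keeper goes to the upper station with the cricket and the hawk.  [the lower station: — | the upper station: the cricket, the finch, the gecko, the hawk, the moth]

Yes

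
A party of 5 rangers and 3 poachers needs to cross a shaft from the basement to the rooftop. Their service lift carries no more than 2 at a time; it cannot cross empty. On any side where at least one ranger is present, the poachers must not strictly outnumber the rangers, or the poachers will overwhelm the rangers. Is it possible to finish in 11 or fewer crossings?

Counting alone: each trip to the rooftop takes at most 2 across and each return brings at least 1 back, so after t trips out (and t−1 returns) at most 2t − (t−1) of the 8 are across; that first reaches 8 at t = 7, so at least 13 crossings are needed.
Since 11 < 13, 11 crossings cannot be enough. (The shortest complete plan in fact takes 13:)
1. 2 poachers → the rooftop.  (the basement: 5R 1P; the rooftop: 0R 2P)
2. 1 poacher ← the basement.  (the basement: 5R 2P; the rooftop: 0R 1P)
3. 2 poachers → the rooftop.  (the basement: 5R 0P; the rooftop: 0R 3P)
4. 1 poacher ← the basement.  (the basement: 5R 1P; the rooftop: 0R 2P)
5. 2 rangers → the rooftop.  (the basement: 3R 1P; the rooftop: 2R 2P)
6. 1 poacher ← the basement.  (the basement: 3R 2P; the rooftop: 2R 1P)
7. 1 ranger and 1 poacher → the rooftop.  (the basement: 2R 1P; the rooftop: 3R 2P)
8. 1 poacher ← the basement.  (the basement: 2R 2P; the rooftop: 3R 1P)
9. 2 poachers → the rooftop.  (the basement: 2R 0P; the rooftop: 3R 3P)
10. 1 poacher ← the basement.  (the basement: 2R 1P; the rooftop: 3R 2P)
11. 1 ranger and 1 poacher → the rooftop.  (the basement: 1R 0P; the rooftop: 4R 3P)
12. 1 poacher ← the basement.  (the basement: 1R 1P; the rooftop: 4R 2P)
13. 1 ranger and 1 poacher → the rooftop.  (the basement: 0R 0P; the rooftop: 5R 3P)

No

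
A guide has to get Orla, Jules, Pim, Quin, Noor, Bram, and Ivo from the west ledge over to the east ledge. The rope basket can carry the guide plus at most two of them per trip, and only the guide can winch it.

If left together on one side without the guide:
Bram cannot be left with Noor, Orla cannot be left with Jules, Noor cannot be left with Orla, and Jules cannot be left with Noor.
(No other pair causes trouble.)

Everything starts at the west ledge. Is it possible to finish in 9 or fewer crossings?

No

Counting alone: the guide can take at most 2 across per trip to the east ledge, so moving all 7 needs at least 4 loaded trips out, with a return between consecutive ones — at least 7 crossings.
The safety rule pushes this higher. Following every safe sequence of crossings, the most of the 7 that can be at the east ledge as the rope basket arrives there on crossings 7, 9 is 5, 6 respectively — never all 7.
So the move cannot be finished within 9 crossings. (The shortest complete plan takes 11:)
1. Guide goes to the east ledge with Noor and Orla.
2. Guide goes back to the west ledge with Orla.
3. Guide goes to the east ledge with Orla and Pim.
4. Guide goes back to the west ledge with Orla.
5. Guide goes to the east ledge with Orla and Quin.
6. Guide goes back to the west ledge with Orla.
7. Guide goes to the east ledge with Bram and Orla.
8. Guide goes back to the west ledge with Noor.
9. Guide goes to the east ledge with Ivo and Jules.
10. Guide goes back to the west ledge with Orla.
11. Guide goes to the east ledge with Noor and Orla.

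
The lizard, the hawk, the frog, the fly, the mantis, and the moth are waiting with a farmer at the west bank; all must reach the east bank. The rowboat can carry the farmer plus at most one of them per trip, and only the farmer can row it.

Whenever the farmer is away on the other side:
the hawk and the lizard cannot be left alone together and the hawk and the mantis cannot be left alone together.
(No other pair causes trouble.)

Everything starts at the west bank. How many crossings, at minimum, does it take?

13

Counting alone: the farmer can take at most 1 across per trip to the east bank, so moving all 6 needs at least 6 loaded trips out, with a return between consecutive ones — at least 11 crossings.
The safety rule pushes this higher. Following every safe sequence of crossings, the most of the 6 that can be at the east bank as the rowboat arrives there on crossing 11 is 5 — never all 6.
So no plan with fewer than 13 crossings exists, and this one achieves 13:
1. Farmer goes to the east bank with the hawk.  [the west bank: the fly, the frog, the lizard, the mantis, the moth | the east bank: the hawk]
2. Farmer goes back to the west bank alone.  [the west bank: the fly, the frog, the lizard, the mantis, the moth | the east bank: the hawk]
3. Farmer goes to the east bank with the lizard.  [the west bank: the fly, the frog, the mantis, the moth | the east bank: the hawk, the lizard]
4. Farmer goes back to the west bank with the hawk.  [the west bank: the fly, the frog, the hawk, the mantis, the moth | the east bank: the lizard]
5. Farmer goes to the east bank with the mantis.  [the west bank: the fly, the frog, the hawk, the moth | the east bank: the lizard, the mantis]
6. Farmer goes back to the west bank alone.  [the west bank: the fly, the frog, the hawk, the moth | the east bank: the lizard, the mantis]
7. Farmer goes to the east bank with the frog.  [the west bank: the fly, the hawk, the moth | the east bank: the frog, the lizard, the mantis]
8. Farmer goes back to the west bank alone.  [the west bank: the fly, the hawk, the moth | the east bank: the frog, the lizard, the mantis]
9. Farmer goes to the east bank with the fly.  [the west bank: the hawk, the moth | the east bank: the fly, the frog, the lizard, the mantis]
10. Farmer goes back to the west bank alone.  [the west bank: the hawk, the moth | the east bank: the fly, the frog, the lizard, the mantis]
11. Farmer goes to the east bank with the moth.  [the west bank: the hawk | the east bank: the fly, the frog, the lizard, the mantis, the moth]
12. Farmer goes back to the west bank alone.  [the west bank: the hawk | the east bank: the fly, the frog, the lizard, the mantis, the moth]
13. Farmer goes to the east bank with the hawk.  [the west bank: — | the east bank: the fly, the frog, the hawk, the lizard, the mantis, the moth]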